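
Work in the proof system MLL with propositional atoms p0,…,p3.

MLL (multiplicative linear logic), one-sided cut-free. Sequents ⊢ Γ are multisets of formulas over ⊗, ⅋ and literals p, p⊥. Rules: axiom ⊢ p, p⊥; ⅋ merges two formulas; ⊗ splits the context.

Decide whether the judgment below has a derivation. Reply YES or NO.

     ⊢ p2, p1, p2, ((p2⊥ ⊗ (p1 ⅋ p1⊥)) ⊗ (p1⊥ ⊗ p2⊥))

Derivation (root first):
[⊗]  ⊢ p2, p1, p2, ((p2⊥ ⊗ (p1 ⅋ p1⊥)) ⊗ (p1⊥ ⊗ p2⊥))
  [⊗]  ⊢ p2, (p2⊥ ⊗ (p1 ⅋ p1⊥))
    [Ax]  ⊢ p2, p2⊥
    [⅋]  ⊢ (p1 ⅋ p1⊥)
      [Ax]  ⊢ p1, p1⊥
  [⊗]  ⊢ p1, p2, (p1⊥ ⊗ p2⊥)
    [Ax]  ⊢ p1, p1⊥
    [Ax]  ⊢ p2, p2⊥

Result: YES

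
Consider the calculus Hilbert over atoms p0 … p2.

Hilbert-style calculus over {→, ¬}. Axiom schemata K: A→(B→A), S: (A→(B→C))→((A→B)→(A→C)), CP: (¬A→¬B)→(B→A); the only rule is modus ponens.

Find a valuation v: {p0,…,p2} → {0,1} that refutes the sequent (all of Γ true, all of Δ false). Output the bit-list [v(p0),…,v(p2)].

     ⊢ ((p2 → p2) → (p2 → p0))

Search for a countermodel by truth-table:
  v=000: Γ:[] Δ:[((p2 → p2) → (p2 → p0))=T] refutes=False
  v=001: Γ:[] Δ:[((p2 → p2) → (p2 → p0))=F] refutes=True  ← countermodel

Result: [0, 0, 1]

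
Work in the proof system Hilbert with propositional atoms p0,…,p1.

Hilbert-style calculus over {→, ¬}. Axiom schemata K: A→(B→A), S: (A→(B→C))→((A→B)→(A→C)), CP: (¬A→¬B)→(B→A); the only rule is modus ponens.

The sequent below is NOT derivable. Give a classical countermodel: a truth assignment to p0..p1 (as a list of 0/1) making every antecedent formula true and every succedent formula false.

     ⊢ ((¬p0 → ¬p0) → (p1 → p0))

Truth-table refutation:
  v=00: Γ:[] Δ:[((¬p0 → ¬p0) → (p1 → p0))=T] refutes=False
  v=01: Γ:[] Δ:[((¬p0 → ¬p0) → (p1 → p0))=F] refutes=True  ← countermodel

Result: [0, 1]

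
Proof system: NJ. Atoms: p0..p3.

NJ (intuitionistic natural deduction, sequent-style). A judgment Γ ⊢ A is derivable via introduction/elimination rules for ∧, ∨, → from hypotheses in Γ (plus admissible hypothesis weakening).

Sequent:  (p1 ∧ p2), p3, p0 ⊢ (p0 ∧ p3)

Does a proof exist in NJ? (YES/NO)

Derivation trace:
[∧I] (p1 ∧ p2), p3, p0 ⊢ (p0 ∧ p3)
  [Ax] p0 ⊢ p0
  [Wk] p3, (p1 ∧ p2) ⊢ p3
    [Ax] p3 ⊢ p3

Result: YES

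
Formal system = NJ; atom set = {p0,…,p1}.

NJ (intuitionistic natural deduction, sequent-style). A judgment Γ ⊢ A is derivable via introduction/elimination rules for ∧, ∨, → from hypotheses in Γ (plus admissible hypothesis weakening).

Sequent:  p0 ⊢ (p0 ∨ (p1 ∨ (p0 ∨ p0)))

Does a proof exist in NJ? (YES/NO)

Derivation trace:
[∨I₂] p0 ⊢ (p0 ∨ (p1 ∨ (p0 ∨ p0)))
  [∨I₂] p0 ⊢ (p1 ∨ (p0 ∨ p0))
    [∨I₂] p0 ⊢ (p0 ∨ p0)
      [Ax] p0 ⊢ p0

Result: YES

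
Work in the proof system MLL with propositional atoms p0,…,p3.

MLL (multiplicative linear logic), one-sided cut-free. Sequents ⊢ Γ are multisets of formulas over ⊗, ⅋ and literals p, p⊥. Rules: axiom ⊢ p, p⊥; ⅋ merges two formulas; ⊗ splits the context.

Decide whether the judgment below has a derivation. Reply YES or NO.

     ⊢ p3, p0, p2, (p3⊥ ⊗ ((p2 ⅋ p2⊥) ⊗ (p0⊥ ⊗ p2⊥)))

Proof tree:
[⊗]  ⊢ p3, p0, p2, (p3⊥ ⊗ ((p2 ⅋ p2⊥) ⊗ (p0⊥ ⊗ p2⊥)))
  [Ax]  ⊢ p3, p3⊥
  [⊗]  ⊢ p0, p2, ((p2 ⅋ p2⊥) ⊗ (p0⊥ ⊗ p2⊥))
    [⅋]  ⊢ (p2 ⅋ p2⊥)
      [Ax]  ⊢ p2, p2⊥
    [⊗]  ⊢ p0, p2, (p0⊥ ⊗ p2⊥)
      [Ax]  ⊢ p0, p0⊥
      [Ax]  ⊢ p2, p2⊥

Result: YES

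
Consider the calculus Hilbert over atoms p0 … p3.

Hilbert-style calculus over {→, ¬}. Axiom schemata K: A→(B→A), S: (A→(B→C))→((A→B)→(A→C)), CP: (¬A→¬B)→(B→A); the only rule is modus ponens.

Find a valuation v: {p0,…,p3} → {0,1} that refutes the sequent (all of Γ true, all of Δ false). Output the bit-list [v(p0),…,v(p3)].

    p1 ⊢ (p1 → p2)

Search for a countermodel by truth-table:
  v=0000: Γ:[p1=F] Δ:[(p1 → p2)=T] refutes=False
  v=0001: Γ:[p1=F] Δ:[(p1 → p2)=T] refutes=False
  v=0010: Γ:[p1=F] Δ:[(p1 → p2)=T] refutes=False
  v=0011: Γ:[p1=F] Δ:[(p1 → p2)=T] refutes=False
  v=0100: Γ:[p1=T] Δ:[(p1 → p2)=F] refutes=True  ← countermodel

Result: [0, 1, 0, 0]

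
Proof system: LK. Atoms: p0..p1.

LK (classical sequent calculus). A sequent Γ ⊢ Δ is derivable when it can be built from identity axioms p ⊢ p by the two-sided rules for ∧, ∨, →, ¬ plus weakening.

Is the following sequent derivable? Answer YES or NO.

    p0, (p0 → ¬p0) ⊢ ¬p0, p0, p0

Proof tree:
[WR] p0, (p0 → ¬p0) ⊢ ¬p0, p0, p0
  [→L] p0, (p0 → ¬p0) ⊢ ¬p0, p0
    [WR]  ⊢ p0, ¬p0, p0
      [¬R]  ⊢ p0, ¬p0
        [Ax] p0 ⊢ p0
    [¬L] p0, ¬p0 ⊢ 
      [Ax] p0 ⊢ p0

Result: YES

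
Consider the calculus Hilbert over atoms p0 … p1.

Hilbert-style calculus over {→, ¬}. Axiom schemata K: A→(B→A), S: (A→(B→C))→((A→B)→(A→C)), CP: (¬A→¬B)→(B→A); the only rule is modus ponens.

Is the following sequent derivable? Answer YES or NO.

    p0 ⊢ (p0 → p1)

Enumerate valuations to refute Γ ⊢ Δ:
  v=00: Γ:[p0=F] Δ:[(p0 → p1)=T] refutes=False
  v=01: Γ:[p0=F] Δ:[(p0 → p1)=T] refutes=False
  v=10: Γ:[p0=T] Δ:[(p0 → p1)=F] refutes=True  ← countermodel

Result: NO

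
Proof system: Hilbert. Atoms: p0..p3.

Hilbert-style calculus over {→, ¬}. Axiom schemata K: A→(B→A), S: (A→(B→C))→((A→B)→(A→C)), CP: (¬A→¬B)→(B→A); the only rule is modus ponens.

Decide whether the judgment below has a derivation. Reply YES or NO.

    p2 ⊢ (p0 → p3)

Enumerate valuations to refute Γ ⊢ Δ:
  v=0000: Γ:[p2=F] Δ:[(p0 → p3)=T] refutes=False
  v=0001: Γ:[p2=F] Δ:[(p0 → p3)=T] refutes=False
  v=0010: Γ:[p2=T] Δ:[(p0 → p3)=T] refutes=False
  v=0011: Γ:[p2=T] Δ:[(p0 → p3)=T] refutes=False
  v=0100: Γ:[p2=F] Δ:[(p0 → p3)=T] refutes=False
  v=0101: Γ:[p2=F] Δ:[(p0 → p3)=T] refutes=False
  v=0110: Γ:[p2=T] Δ:[(p0 → p3)=T] refutes=False
  v=0111: Γ:[p2=T] Δ:[(p0 → p3)=T] refutes=False
  v=1000: Γ:[p2=F] Δ:[(p0 → p3)=F] refutes=False
  v=1001: Γ:[p2=F] Δ:[(p0 → p3)=T] refutes=False
  v=1010: Γ:[p2=T] Δ:[(p0 → p3)=F] refutes=True  ← countermodel

Result: NO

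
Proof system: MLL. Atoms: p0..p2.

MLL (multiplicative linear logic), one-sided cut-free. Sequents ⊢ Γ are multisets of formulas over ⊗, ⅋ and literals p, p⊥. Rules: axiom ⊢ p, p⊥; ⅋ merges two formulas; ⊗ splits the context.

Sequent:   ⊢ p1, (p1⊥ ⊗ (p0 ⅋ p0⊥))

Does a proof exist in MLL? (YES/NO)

Derivation trace:
[⊗]  ⊢ p1, (p1⊥ ⊗ (p0 ⅋ p0⊥))
  [Ax]  ⊢ p1, p1⊥
  [⅋]  ⊢ (p0 ⅋ p0⊥)
    [Ax]  ⊢ p0, p0⊥

Result: YES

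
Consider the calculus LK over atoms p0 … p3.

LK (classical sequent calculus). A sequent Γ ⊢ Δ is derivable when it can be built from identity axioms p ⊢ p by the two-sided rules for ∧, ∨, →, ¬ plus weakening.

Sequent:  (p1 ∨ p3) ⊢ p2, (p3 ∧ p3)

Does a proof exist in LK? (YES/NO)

Enumerate valuations to refute Γ ⊢ Δ:
  v=0000: Γ:[(p1 ∨ p3)=F] Δ:[p2=F, (p3 ∧ p3)=F] refutes=False
  v=0001: Γ:[(p1 ∨ p3)=T] Δ:[p2=F, (p3 ∧ p3)=T] refutes=False
  v=0010: Γ:[(p1 ∨ p3)=F] Δ:[p2=T, (p3 ∧ p3)=F] refutes=False
  v=0011: Γ:[(p1 ∨ p3)=T] Δ:[p2=T, (p3 ∧ p3)=T] refutes=False
  v=0100: Γ:[(p1 ∨ p3)=T] Δ:[p2=F, (p3 ∧ p3)=F] refutes=True  ← countermodel

Result: NO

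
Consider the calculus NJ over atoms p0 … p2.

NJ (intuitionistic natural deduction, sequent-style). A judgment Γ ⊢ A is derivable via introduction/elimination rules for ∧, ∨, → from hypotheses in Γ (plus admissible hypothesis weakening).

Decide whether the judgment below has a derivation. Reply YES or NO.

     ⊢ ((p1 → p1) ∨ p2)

Derivation (root first):
[∨I₁]  ⊢ ((p1 → p1) ∨ p2)
  [→I]  ⊢ (p1 → p1)
    [Ax] p1 ⊢ p1

Result: YES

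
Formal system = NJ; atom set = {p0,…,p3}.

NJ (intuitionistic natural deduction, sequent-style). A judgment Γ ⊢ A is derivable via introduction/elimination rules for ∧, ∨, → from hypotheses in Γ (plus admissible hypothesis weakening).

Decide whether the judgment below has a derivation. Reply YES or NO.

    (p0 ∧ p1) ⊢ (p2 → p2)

Derivation (root first):
[Wk] (p0 ∧ p1) ⊢ (p2 → p2)
  [→I]  ⊢ (p2 → p2)
    [Ax] p2 ⊢ p2

Result: YES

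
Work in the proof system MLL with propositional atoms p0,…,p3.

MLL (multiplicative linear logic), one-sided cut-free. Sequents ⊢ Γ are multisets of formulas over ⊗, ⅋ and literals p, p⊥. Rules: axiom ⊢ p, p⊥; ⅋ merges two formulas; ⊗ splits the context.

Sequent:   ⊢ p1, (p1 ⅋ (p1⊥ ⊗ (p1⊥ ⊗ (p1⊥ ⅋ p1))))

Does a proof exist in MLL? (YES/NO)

Derivation (root first):
[⅋]  ⊢ p1, (p1 ⅋ (p1⊥ ⊗ (p1⊥ ⊗ (p1⊥ ⅋ p1))))
  [⊗]  ⊢ p1, p1, (p1⊥ ⊗ (p1⊥ ⊗ (p1⊥ ⅋ p1)))
    [Ax]  ⊢ p1, p1⊥
    [⊗]  ⊢ p1, (p1⊥ ⊗ (p1⊥ ⅋ p1))
      [Ax]  ⊢ p1, p1⊥
      [⅋]  ⊢ (p1⊥ ⅋ p1)
        [Ax]  ⊢ p1, p1⊥

Result: YES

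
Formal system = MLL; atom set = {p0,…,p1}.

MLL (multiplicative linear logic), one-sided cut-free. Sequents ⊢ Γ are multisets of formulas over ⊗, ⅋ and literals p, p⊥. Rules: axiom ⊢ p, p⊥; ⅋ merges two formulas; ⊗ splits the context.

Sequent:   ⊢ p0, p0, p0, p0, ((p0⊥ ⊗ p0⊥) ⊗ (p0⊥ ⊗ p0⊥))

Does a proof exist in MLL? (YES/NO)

Derivation trace:
[⊗]  ⊢ p0, p0, p0, p0, ((p0⊥ ⊗ p0⊥) ⊗ (p0⊥ ⊗ p0⊥))
  [⊗]  ⊢ p0, p0, (p0⊥ ⊗ p0⊥)
    [Ax]  ⊢ p0, p0⊥
    [Ax]  ⊢ p0, p0⊥
  [⊗]  ⊢ p0, p0, (p0⊥ ⊗ p0⊥)
    [Ax]  ⊢ p0, p0⊥
    [Ax]  ⊢ p0, p0⊥

Result: YES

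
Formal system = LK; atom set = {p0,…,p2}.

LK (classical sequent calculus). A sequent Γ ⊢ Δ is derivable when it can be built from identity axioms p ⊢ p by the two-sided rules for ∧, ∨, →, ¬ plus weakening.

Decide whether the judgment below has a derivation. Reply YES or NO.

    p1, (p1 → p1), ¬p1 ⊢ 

Proof tree:
[¬L] p1, (p1 → p1), ¬p1 ⊢ 
  [→L] p1, (p1 → p1) ⊢ p1
    [Ax] p1 ⊢ p1
    [Ax] p1 ⊢ p1

Result: YES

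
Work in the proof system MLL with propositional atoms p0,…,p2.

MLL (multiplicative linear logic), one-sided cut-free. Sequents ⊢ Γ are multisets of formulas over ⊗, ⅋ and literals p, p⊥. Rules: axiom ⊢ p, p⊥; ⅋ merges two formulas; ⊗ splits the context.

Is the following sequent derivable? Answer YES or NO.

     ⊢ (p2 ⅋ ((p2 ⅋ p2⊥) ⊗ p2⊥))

Proof tree:
[⅋]  ⊢ (p2 ⅋ ((p2 ⅋ p2⊥) ⊗ p2⊥))
  [⊗]  ⊢ p2, ((p2 ⅋ p2⊥) ⊗ p2⊥)
    [⅋]  ⊢ (p2 ⅋ p2⊥)
      [Ax]  ⊢ p2, p2⊥
    [Ax]  ⊢ p2, p2⊥

Result: YES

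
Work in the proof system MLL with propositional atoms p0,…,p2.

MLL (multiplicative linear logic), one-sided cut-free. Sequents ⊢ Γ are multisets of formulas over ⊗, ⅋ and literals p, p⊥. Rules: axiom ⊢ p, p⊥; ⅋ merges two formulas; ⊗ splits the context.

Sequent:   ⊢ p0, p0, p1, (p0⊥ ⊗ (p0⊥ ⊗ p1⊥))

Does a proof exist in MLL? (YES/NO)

Derivation trace:
[⊗]  ⊢ p0, p0, p1, (p0⊥ ⊗ (p0⊥ ⊗ p1⊥))
  [Ax]  ⊢ p0, p0⊥
  [⊗]  ⊢ p0, p1, (p0⊥ ⊗ p1⊥)
    [Ax]  ⊢ p0, p0⊥
    [Ax]  ⊢ p1, p1⊥

Result: YES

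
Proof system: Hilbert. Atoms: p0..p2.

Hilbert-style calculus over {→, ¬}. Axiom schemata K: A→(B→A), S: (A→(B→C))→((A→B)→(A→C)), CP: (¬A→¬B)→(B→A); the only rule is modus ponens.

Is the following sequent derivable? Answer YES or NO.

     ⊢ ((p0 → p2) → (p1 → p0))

Search for a countermodel by truth-table:
  v=000: Γ:[] Δ:[((p0 → p2) → (p1 → p0))=T] refutes=False
  v=001: Γ:[] Δ:[((p0 → p2) → (p1 → p0))=T] refutes=False
  v=010: Γ:[] Δ:[((p0 → p2) → (p1 → p0))=F] refutes=True  ← countermodel

Result: NO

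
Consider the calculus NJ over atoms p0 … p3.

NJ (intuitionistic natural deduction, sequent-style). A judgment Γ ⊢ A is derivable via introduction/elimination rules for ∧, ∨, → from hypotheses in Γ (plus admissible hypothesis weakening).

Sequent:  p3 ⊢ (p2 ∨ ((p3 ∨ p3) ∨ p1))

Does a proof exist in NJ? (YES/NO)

Proof tree:
[∨I₂] p3 ⊢ (p2 ∨ ((p3 ∨ p3) ∨ p1))
  [∨I₁] p3 ⊢ ((p3 ∨ p3) ∨ p1)
    [∨I₂] p3 ⊢ (p3 ∨ p3)
      [Ax] p3 ⊢ p3

Result: YES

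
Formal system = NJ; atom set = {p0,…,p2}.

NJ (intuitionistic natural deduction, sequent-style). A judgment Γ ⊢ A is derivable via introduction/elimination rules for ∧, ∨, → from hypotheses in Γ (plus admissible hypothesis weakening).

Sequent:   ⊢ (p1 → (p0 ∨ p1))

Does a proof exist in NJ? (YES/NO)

Derivation (root first):
[→I]  ⊢ (p1 → (p0 ∨ p1))
  [∨I₂] p1 ⊢ (p0 ∨ p1)
    [Ax] p1 ⊢ p1

Result: YES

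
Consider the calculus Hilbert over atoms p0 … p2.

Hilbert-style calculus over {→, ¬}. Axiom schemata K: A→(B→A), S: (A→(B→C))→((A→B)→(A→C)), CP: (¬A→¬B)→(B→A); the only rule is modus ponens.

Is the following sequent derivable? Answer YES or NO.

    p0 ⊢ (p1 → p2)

Search for a countermodel by truth-table:
  v=000: Γ:[p0=F] Δ:[(p1 → p2)=T] refutes=False
  v=001: Γ:[p0=F] Δ:[(p1 → p2)=T] refutes=False
  v=010: Γ:[p0=F] Δ:[(p1 → p2)=F] refutes=False
  v=011: Γ:[p0=F] Δ:[(p1 → p2)=T] refutes=False
  v=100: Γ:[p0=T] Δ:[(p1 → p2)=T] refutes=False
  v=101: Γ:[p0=T] Δ:[(p1 → p2)=T] refutes=False
  v=110: Γ:[p0=T] Δ:[(p1 → p2)=F] refutes=True  ← countermodel

Result: NO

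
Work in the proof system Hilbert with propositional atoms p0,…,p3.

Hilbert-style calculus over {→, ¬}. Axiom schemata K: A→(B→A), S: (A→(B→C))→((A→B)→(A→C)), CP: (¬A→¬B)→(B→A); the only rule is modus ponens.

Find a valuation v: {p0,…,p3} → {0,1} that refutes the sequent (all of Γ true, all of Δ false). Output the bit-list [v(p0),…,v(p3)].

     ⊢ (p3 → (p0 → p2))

Truth-table refutation:
  v=0000: Γ:[] Δ:[(p3 → (p0 → p2))=T] refutes=False
  v=0001: Γ:[] Δ:[(p3 → (p0 → p2))=T] refutes=False
  v=0010: Γ:[] Δ:[(p3 → (p0 → p2))=T] refutes=False
  v=0011: Γ:[] Δ:[(p3 → (p0 → p2))=T] refutes=False
  v=0100: Γ:[] Δ:[(p3 → (p0 → p2))=T] refutes=False
  v=0101: Γ:[] Δ:[(p3 → (p0 → p2))=T] refutes=False
  v=0110: Γ:[] Δ:[(p3 → (p0 → p2))=T] refutes=False
  v=0111: Γ:[] Δ:[(p3 → (p0 → p2))=T] refutes=False
  v=1000: Γ:[] Δ:[(p3 → (p0 → p2))=T] refutes=False
  v=1001: Γ:[] Δ:[(p3 → (p0 → p2))=F] refutes=True  ← countermodel

Result: [1, 0, 0, 1]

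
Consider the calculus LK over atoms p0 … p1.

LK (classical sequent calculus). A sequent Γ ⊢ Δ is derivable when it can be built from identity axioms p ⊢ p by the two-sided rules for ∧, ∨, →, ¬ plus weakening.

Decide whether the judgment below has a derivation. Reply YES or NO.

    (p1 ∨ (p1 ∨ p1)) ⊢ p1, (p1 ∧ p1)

Derivation trace:
[∨L] (p1 ∨ (p1 ∨ p1)) ⊢ p1, (p1 ∧ p1)
  [Ax] p1 ⊢ p1
  [∨L] (p1 ∨ p1) ⊢ p1, (p1 ∧ p1)
    [Ax] p1 ⊢ p1
    [∧R] p1 ⊢ (p1 ∧ p1)
      [Ax] p1 ⊢ p1
      [Ax] p1 ⊢ p1

Result: YES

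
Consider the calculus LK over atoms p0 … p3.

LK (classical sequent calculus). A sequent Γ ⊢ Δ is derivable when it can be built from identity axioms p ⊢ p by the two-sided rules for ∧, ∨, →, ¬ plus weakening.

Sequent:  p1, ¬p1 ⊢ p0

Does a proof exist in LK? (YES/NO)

Derivation (root first):
[¬L] p1, ¬p1 ⊢ p0
  [WR] p1 ⊢ p1, p0
    [Ax] p1 ⊢ p1

Result: YES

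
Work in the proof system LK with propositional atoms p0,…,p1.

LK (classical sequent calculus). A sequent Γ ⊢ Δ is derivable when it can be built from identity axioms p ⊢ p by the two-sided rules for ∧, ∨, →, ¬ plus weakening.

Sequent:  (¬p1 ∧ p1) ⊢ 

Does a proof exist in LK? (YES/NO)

Derivation (root first):
[∧L] (¬p1 ∧ p1) ⊢ 
  [¬L] p1, ¬p1 ⊢ 
    [Ax] p1 ⊢ p1

Result: YES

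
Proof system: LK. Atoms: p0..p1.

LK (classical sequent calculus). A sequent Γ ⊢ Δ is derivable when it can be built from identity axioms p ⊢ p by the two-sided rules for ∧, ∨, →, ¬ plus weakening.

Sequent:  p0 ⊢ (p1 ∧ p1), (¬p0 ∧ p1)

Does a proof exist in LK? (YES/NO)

Enumerate valuations to refute Γ ⊢ Δ:
  v=00: Γ:[p0=F] Δ:[(p1 ∧ p1)=F, (¬p0 ∧ p1)=F] refutes=False
  v=01: Γ:[p0=F] Δ:[(p1 ∧ p1)=T, (¬p0 ∧ p1)=T] refutes=False
  v=10: Γ:[p0=T] Δ:[(p1 ∧ p1)=F, (¬p0 ∧ p1)=F] refutes=True  ← countermodel

Result: NO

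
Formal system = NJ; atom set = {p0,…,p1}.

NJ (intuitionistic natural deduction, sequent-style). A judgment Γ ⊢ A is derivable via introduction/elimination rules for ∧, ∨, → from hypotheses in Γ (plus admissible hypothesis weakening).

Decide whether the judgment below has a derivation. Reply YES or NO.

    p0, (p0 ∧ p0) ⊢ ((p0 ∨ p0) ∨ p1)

Proof tree:
[∨I₁] p0, (p0 ∧ p0) ⊢ ((p0 ∨ p0) ∨ p1)
  [Wk] p0, (p0 ∧ p0) ⊢ (p0 ∨ p0)
    [∨I₁] p0 ⊢ (p0 ∨ p0)
      [Ax] p0 ⊢ p0

Result: YES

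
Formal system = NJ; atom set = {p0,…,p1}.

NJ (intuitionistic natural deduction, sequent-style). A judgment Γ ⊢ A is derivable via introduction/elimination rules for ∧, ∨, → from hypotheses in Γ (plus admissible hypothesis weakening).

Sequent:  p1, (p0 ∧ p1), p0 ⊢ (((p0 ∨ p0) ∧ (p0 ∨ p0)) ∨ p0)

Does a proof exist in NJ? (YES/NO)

Derivation trace:
[∨I₁] p1, (p0 ∧ p1), p0 ⊢ (((p0 ∨ p0) ∧ (p0 ∨ p0)) ∨ p0)
  [∧I] p1, (p0 ∧ p1), p0 ⊢ ((p0 ∨ p0) ∧ (p0 ∨ p0))
    [Wk] p0, p1 ⊢ (p0 ∨ p0)
      [∨I₁] p0 ⊢ (p0 ∨ p0)
        [Ax] p0 ⊢ p0
    [Wk] p0, (p0 ∧ p1) ⊢ (p0 ∨ p0)
      [∨I₁] p0 ⊢ (p0 ∨ p0)
        [Ax] p0 ⊢ p0

Result: YES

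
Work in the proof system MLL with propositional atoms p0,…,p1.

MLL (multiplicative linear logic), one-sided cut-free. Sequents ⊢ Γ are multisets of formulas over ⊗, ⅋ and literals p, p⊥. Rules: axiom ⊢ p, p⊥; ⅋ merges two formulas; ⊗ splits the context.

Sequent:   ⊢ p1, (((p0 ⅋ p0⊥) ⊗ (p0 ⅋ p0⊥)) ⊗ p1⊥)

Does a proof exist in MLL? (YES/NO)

Derivation (root first):
[⊗]  ⊢ p1, (((p0 ⅋ p0⊥) ⊗ (p0 ⅋ p0⊥)) ⊗ p1⊥)
  [⊗]  ⊢ ((p0 ⅋ p0⊥) ⊗ (p0 ⅋ p0⊥))
    [⅋]  ⊢ (p0 ⅋ p0⊥)
      [Ax]  ⊢ p0, p0⊥
    [⅋]  ⊢ (p0 ⅋ p0⊥)
      [Ax]  ⊢ p0, p0⊥
  [Ax]  ⊢ p1, p1⊥

Result: YES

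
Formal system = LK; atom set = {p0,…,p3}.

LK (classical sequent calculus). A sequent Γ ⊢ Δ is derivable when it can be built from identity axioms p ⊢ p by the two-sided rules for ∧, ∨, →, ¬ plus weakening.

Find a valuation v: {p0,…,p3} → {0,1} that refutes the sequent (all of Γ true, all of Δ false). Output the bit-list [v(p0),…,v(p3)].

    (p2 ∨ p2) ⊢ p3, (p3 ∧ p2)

Search for a countermodel by truth-table:
  v=0000: Γ:[(p2 ∨ p2)=F] Δ:[p3=F, (p3 ∧ p2)=F] refutes=False
  v=0001: Γ:[(p2 ∨ p2)=F] Δ:[p3=T, (p3 ∧ p2)=F] refutes=False
  v=0010: Γ:[(p2 ∨ p2)=T] Δ:[p3=F, (p3 ∧ p2)=F] refutes=True  ← countermodel

Result: [0, 0, 1, 0]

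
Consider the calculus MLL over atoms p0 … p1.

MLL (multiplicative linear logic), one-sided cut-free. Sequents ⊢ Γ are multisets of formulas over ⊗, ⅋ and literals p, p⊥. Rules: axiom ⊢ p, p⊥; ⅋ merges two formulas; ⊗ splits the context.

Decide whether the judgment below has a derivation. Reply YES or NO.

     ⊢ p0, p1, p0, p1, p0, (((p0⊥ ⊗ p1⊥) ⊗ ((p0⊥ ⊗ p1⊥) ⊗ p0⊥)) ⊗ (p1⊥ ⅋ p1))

Derivation (root first):
[⊗]  ⊢ p0, p1, p0, p1, p0, (((p0⊥ ⊗ p1⊥) ⊗ ((p0⊥ ⊗ p1⊥) ⊗ p0⊥)) ⊗ (p1⊥ ⅋ p1))
  [⊗]  ⊢ p0, p1, p0, p1, p0, ((p0⊥ ⊗ p1⊥) ⊗ ((p0⊥ ⊗ p1⊥) ⊗ p0⊥))
    [⊗]  ⊢ p0, p1, (p0⊥ ⊗ p1⊥)
      [Ax]  ⊢ p0, p0⊥
      [Ax]  ⊢ p1, p1⊥
    [⊗]  ⊢ p0, p1, p0, ((p0⊥ ⊗ p1⊥) ⊗ p0⊥)
      [⊗]  ⊢ p0, p1, (p0⊥ ⊗ p1⊥)
        [Ax]  ⊢ p0, p0⊥
        [Ax]  ⊢ p1, p1⊥
      [Ax]  ⊢ p0, p0⊥
  [⅋]  ⊢ (p1⊥ ⅋ p1)
    [Ax]  ⊢ p1, p1⊥

Result: YES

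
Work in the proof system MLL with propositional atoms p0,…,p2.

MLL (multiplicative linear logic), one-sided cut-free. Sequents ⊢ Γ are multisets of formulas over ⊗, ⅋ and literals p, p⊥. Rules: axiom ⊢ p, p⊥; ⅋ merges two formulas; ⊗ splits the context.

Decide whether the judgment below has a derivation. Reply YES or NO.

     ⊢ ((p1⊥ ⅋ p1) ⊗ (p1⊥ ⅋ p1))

Proof tree:
[⊗]  ⊢ ((p1⊥ ⅋ p1) ⊗ (p1⊥ ⅋ p1))
  [⅋]  ⊢ (p1⊥ ⅋ p1)
    [Ax]  ⊢ p1, p1⊥
  [⅋]  ⊢ (p1⊥ ⅋ p1)
    [Ax]  ⊢ p1, p1⊥

Result: YES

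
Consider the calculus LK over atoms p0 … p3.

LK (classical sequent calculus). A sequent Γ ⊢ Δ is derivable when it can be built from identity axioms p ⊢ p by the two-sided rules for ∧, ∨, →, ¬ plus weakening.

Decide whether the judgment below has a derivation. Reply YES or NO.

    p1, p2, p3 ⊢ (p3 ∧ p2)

Derivation (root first):
[∧R] p1, p2, p3 ⊢ (p3 ∧ p2)
  [WL] p3, p1 ⊢ p3
    [Ax] p3 ⊢ p3
  [Ax] p2 ⊢ p2

Result: YES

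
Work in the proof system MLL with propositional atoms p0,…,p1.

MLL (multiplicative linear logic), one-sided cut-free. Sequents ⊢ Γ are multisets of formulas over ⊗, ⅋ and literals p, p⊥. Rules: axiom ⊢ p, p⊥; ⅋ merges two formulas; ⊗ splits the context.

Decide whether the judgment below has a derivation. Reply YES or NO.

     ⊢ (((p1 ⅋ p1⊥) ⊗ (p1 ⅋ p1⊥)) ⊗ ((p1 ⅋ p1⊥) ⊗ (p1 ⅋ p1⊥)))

Derivation trace:
[⊗]  ⊢ (((p1 ⅋ p1⊥) ⊗ (p1 ⅋ p1⊥)) ⊗ ((p1 ⅋ p1⊥) ⊗ (p1 ⅋ p1⊥)))
  [⊗]  ⊢ ((p1 ⅋ p1⊥) ⊗ (p1 ⅋ p1⊥))
    [⅋]  ⊢ (p1 ⅋ p1⊥)
      [Ax]  ⊢ p1, p1⊥
    [⅋]  ⊢ (p1 ⅋ p1⊥)
      [Ax]  ⊢ p1, p1⊥
  [⊗]  ⊢ ((p1 ⅋ p1⊥) ⊗ (p1 ⅋ p1⊥))
    [⅋]  ⊢ (p1 ⅋ p1⊥)
      [Ax]  ⊢ p1, p1⊥
    [⅋]  ⊢ (p1 ⅋ p1⊥)
      [Ax]  ⊢ p1, p1⊥

Result: YES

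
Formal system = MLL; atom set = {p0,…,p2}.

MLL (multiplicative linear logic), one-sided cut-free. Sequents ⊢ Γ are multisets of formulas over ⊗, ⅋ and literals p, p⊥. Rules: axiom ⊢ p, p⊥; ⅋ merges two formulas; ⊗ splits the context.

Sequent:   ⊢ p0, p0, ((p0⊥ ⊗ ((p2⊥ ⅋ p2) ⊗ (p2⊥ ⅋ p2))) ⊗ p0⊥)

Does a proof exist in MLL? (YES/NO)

Derivation trace:
[⊗]  ⊢ p0, p0, ((p0⊥ ⊗ ((p2⊥ ⅋ p2) ⊗ (p2⊥ ⅋ p2))) ⊗ p0⊥)
  [⊗]  ⊢ p0, (p0⊥ ⊗ ((p2⊥ ⅋ p2) ⊗ (p2⊥ ⅋ p2)))
    [Ax]  ⊢ p0, p0⊥
    [⊗]  ⊢ ((p2⊥ ⅋ p2) ⊗ (p2⊥ ⅋ p2))
      [⅋]  ⊢ (p2⊥ ⅋ p2)
        [Ax]  ⊢ p2, p2⊥
      [⅋]  ⊢ (p2⊥ ⅋ p2)
        [Ax]  ⊢ p2, p2⊥
  [Ax]  ⊢ p0, p0⊥

Result: YES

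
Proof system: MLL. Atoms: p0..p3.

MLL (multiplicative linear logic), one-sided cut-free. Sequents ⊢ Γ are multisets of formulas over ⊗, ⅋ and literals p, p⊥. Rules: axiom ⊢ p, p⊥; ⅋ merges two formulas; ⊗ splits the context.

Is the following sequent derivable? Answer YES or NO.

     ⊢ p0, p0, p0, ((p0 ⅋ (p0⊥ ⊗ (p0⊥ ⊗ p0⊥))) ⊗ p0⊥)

Proof tree:
[⊗]  ⊢ p0, p0, p0, ((p0 ⅋ (p0⊥ ⊗ (p0⊥ ⊗ p0⊥))) ⊗ p0⊥)
  [⅋]  ⊢ p0, p0, (p0 ⅋ (p0⊥ ⊗ (p0⊥ ⊗ p0⊥)))
    [⊗]  ⊢ p0, p0, p0, (p0⊥ ⊗ (p0⊥ ⊗ p0⊥))
      [Ax]  ⊢ p0, p0⊥
      [⊗]  ⊢ p0, p0, (p0⊥ ⊗ p0⊥)
        [Ax]  ⊢ p0, p0⊥
        [Ax]  ⊢ p0, p0⊥
  [Ax]  ⊢ p0, p0⊥

Result: YES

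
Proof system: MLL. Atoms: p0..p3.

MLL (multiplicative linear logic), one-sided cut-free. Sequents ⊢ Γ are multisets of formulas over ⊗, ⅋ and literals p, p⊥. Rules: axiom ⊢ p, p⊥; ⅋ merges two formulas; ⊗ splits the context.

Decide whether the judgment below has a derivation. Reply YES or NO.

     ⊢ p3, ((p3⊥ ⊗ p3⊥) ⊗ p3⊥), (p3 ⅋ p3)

Proof tree:
[⅋]  ⊢ p3, ((p3⊥ ⊗ p3⊥) ⊗ p3⊥), (p3 ⅋ p3)
  [⊗]  ⊢ p3, p3, p3, ((p3⊥ ⊗ p3⊥) ⊗ p3⊥)
    [⊗]  ⊢ p3, p3, (p3⊥ ⊗ p3⊥)
      [Ax]  ⊢ p3, p3⊥
      [Ax]  ⊢ p3, p3⊥
    [Ax]  ⊢ p3, p3⊥

Result: YES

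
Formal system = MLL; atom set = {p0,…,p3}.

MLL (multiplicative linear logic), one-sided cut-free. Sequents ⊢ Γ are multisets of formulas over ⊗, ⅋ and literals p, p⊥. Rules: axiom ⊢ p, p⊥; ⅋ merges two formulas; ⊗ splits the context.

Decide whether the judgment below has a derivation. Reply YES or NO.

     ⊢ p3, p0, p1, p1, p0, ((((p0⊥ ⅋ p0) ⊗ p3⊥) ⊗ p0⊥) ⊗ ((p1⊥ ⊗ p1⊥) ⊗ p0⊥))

Proof tree:
[⊗]  ⊢ p3, p0, p1, p1, p0, ((((p0⊥ ⅋ p0) ⊗ p3⊥) ⊗ p0⊥) ⊗ ((p1⊥ ⊗ p1⊥) ⊗ p0⊥))
  [⊗]  ⊢ p3, p0, (((p0⊥ ⅋ p0) ⊗ p3⊥) ⊗ p0⊥)
    [⊗]  ⊢ p3, ((p0⊥ ⅋ p0) ⊗ p3⊥)
      [⅋]  ⊢ (p0⊥ ⅋ p0)
        [Ax]  ⊢ p0, p0⊥
      [Ax]  ⊢ p3, p3⊥
    [Ax]  ⊢ p0, p0⊥
  [⊗]  ⊢ p1, p1, p0, ((p1⊥ ⊗ p1⊥) ⊗ p0⊥)
    [⊗]  ⊢ p1, p1, (p1⊥ ⊗ p1⊥)
      [Ax]  ⊢ p1, p1⊥
      [Ax]  ⊢ p1, p1⊥
    [Ax]  ⊢ p0, p0⊥

Result: YES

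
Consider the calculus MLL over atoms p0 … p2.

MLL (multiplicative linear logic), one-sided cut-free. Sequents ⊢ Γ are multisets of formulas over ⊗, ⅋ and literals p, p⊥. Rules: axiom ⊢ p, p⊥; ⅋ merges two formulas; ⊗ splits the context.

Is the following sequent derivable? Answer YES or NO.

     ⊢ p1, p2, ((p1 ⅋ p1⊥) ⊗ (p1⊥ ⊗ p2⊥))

Derivation (root first):
[⊗]  ⊢ p1, p2, ((p1 ⅋ p1⊥) ⊗ (p1⊥ ⊗ p2⊥))
  [⅋]  ⊢ (p1 ⅋ p1⊥)
    [Ax]  ⊢ p1, p1⊥
  [⊗]  ⊢ p1, p2, (p1⊥ ⊗ p2⊥)
    [Ax]  ⊢ p1, p1⊥
    [Ax]  ⊢ p2, p2⊥

Result: YES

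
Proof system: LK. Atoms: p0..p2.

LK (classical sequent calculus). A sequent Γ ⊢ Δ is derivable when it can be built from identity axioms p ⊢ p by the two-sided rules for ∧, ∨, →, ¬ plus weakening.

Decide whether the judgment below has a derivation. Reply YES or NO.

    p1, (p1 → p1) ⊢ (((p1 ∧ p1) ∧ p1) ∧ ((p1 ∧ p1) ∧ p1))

Derivation trace:
[∧R] p1, (p1 → p1) ⊢ (((p1 ∧ p1) ∧ p1) ∧ ((p1 ∧ p1) ∧ p1))
  [∧R] p1, (p1 → p1) ⊢ ((p1 ∧ p1) ∧ p1)
    [∧R] p1, (p1 → p1) ⊢ (p1 ∧ p1)
      [→L] p1, (p1 → p1) ⊢ p1
        [Ax] p1 ⊢ p1
        [Ax] p1 ⊢ p1
      [→L] p1, (p1 → p1) ⊢ p1
        [Ax] p1 ⊢ p1
        [Ax] p1 ⊢ p1
    [Ax] p1 ⊢ p1
  [∧R] p1, (p1 → p1) ⊢ ((p1 ∧ p1) ∧ p1)
    [∧R] p1, (p1 → p1) ⊢ (p1 ∧ p1)
      [→L] p1, (p1 → p1) ⊢ p1
        [Ax] p1 ⊢ p1
        [Ax] p1 ⊢ p1
      [→L] p1, (p1 → p1) ⊢ p1
        [Ax] p1 ⊢ p1
        [Ax] p1 ⊢ p1
    [Ax] p1 ⊢ p1

Result: YES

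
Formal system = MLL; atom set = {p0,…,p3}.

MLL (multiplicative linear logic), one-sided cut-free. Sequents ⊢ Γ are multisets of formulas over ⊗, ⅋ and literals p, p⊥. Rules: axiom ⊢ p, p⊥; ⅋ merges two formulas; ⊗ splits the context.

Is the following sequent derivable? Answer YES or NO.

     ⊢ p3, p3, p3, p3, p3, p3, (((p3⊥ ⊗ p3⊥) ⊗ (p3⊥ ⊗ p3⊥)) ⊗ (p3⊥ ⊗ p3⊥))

Proof tree:
[⊗]  ⊢ p3, p3, p3, p3, p3, p3, (((p3⊥ ⊗ p3⊥) ⊗ (p3⊥ ⊗ p3⊥)) ⊗ (p3⊥ ⊗ p3⊥))
  [⊗]  ⊢ p3, p3, p3, p3, ((p3⊥ ⊗ p3⊥) ⊗ (p3⊥ ⊗ p3⊥))
    [⊗]  ⊢ p3, p3, (p3⊥ ⊗ p3⊥)
      [Ax]  ⊢ p3, p3⊥
      [Ax]  ⊢ p3, p3⊥
    [⊗]  ⊢ p3, p3, (p3⊥ ⊗ p3⊥)
      [Ax]  ⊢ p3, p3⊥
      [Ax]  ⊢ p3, p3⊥
  [⊗]  ⊢ p3, p3, (p3⊥ ⊗ p3⊥)
    [Ax]  ⊢ p3, p3⊥
    [Ax]  ⊢ p3, p3⊥

Result: YES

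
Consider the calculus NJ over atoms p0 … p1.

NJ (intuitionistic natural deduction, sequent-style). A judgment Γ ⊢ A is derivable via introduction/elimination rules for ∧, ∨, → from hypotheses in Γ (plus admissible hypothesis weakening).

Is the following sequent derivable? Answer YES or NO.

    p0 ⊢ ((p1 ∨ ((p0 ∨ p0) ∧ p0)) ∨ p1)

Proof tree:
[∨I₁] p0 ⊢ ((p1 ∨ ((p0 ∨ p0) ∧ p0)) ∨ p1)
  [∨I₂] p0 ⊢ (p1 ∨ ((p0 ∨ p0) ∧ p0))
    [∧I] p0 ⊢ ((p0 ∨ p0) ∧ p0)
      [∨I₂] p0 ⊢ (p0 ∨ p0)
        [Ax] p0 ⊢ p0
      [Ax] p0 ⊢ p0

Result: YES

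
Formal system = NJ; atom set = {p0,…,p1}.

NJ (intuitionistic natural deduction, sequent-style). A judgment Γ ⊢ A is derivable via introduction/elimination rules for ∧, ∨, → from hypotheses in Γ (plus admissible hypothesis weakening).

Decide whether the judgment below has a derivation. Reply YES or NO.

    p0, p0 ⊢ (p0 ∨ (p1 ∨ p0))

Derivation trace:
[∨I₂] p0, p0 ⊢ (p0 ∨ (p1 ∨ p0))
  [Wk] p0, p0 ⊢ (p1 ∨ p0)
    [∨I₂] p0 ⊢ (p1 ∨ p0)
      [Ax] p0 ⊢ p0

Result: YES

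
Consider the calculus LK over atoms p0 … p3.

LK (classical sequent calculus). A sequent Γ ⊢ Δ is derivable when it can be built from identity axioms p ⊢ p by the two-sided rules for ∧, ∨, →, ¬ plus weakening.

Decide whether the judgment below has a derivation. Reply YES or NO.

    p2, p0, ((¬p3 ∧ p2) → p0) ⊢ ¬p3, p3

Proof tree:
[→L] p2, p0, ((¬p3 ∧ p2) → p0) ⊢ ¬p3, p3
  [∧R] p2, p0 ⊢ p3, (¬p3 ∧ p2)
    [WL] p0 ⊢ p3, ¬p3
      [¬R]  ⊢ p3, ¬p3
        [Ax] p3 ⊢ p3
    [Ax] p2 ⊢ p2
  [WL] p0 ⊢ p3, ¬p3
    [¬R]  ⊢ p3, ¬p3
      [Ax] p3 ⊢ p3

Result: YES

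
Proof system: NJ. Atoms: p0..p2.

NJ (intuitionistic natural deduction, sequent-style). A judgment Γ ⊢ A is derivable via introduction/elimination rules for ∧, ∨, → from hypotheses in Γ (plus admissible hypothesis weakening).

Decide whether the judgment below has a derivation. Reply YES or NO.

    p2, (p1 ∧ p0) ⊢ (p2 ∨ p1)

Derivation (root first):
[Wk] p2, (p1 ∧ p0) ⊢ (p2 ∨ p1)
  [∨I₁] p2 ⊢ (p2 ∨ p1)
    [Ax] p2 ⊢ p2

Result: YES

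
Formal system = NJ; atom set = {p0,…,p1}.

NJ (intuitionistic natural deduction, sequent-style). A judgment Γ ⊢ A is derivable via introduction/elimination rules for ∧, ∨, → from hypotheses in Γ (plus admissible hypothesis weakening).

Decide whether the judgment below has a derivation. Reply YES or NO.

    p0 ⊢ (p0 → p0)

Proof tree:
[Wk] p0 ⊢ (p0 → p0)
  [→I]  ⊢ (p0 → p0)
    [Ax] p0 ⊢ p0

Result: YES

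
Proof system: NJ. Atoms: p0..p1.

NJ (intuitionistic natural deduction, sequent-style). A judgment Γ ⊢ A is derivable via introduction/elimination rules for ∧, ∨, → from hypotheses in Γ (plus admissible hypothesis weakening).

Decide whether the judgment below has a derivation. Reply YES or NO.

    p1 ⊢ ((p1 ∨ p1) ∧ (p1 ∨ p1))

Proof tree:
[∧I] p1 ⊢ ((p1 ∨ p1) ∧ (p1 ∨ p1))
  [∨I₁] p1 ⊢ (p1 ∨ p1)
    [Ax] p1 ⊢ p1
  [∨I₁] p1 ⊢ (p1 ∨ p1)
    [Ax] p1 ⊢ p1

Result: YES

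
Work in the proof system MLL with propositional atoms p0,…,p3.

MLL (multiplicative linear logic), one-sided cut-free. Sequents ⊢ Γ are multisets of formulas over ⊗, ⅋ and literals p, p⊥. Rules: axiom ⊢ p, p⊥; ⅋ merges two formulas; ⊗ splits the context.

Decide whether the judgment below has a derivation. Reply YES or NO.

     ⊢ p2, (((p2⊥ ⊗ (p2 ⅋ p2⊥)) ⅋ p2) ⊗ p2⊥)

Derivation (root first):
[⊗]  ⊢ p2, (((p2⊥ ⊗ (p2 ⅋ p2⊥)) ⅋ p2) ⊗ p2⊥)
  [⅋]  ⊢ ((p2⊥ ⊗ (p2 ⅋ p2⊥)) ⅋ p2)
    [⊗]  ⊢ p2, (p2⊥ ⊗ (p2 ⅋ p2⊥))
      [Ax]  ⊢ p2, p2⊥
      [⅋]  ⊢ (p2 ⅋ p2⊥)
        [Ax]  ⊢ p2, p2⊥
  [Ax]  ⊢ p2, p2⊥

Result: YES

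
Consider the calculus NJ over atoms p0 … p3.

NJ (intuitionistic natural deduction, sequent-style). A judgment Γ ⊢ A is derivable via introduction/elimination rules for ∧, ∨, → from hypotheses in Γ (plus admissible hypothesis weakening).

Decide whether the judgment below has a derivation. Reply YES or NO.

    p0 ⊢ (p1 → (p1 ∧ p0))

Derivation (root first):
[→I] p0 ⊢ (p1 → (p1 ∧ p0))
  [∧I] p1, p0 ⊢ (p1 ∧ p0)
    [Ax] p1 ⊢ p1
    [Ax] p0 ⊢ p0

Result: YES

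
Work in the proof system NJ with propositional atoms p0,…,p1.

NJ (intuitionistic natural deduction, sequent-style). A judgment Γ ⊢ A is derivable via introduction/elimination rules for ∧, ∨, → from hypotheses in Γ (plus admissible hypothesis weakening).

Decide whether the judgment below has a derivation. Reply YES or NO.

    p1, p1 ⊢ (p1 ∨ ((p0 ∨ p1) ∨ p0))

Derivation trace:
[∨I₂] p1, p1 ⊢ (p1 ∨ ((p0 ∨ p1) ∨ p0))
  [∨I₁] p1, p1 ⊢ ((p0 ∨ p1) ∨ p0)
    [∨I₂] p1, p1 ⊢ (p0 ∨ p1)
      [Wk] p1, p1 ⊢ p1
        [Ax] p1 ⊢ p1

Result: YES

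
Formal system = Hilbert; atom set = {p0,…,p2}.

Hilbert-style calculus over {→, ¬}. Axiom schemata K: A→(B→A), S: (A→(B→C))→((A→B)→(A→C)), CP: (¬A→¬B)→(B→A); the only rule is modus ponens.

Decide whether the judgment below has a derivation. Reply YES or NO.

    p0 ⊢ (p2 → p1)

Enumerate valuations to refute Γ ⊢ Δ:
  v=000: Γ:[p0=F] Δ:[(p2 → p1)=T] refutes=False
  v=001: Γ:[p0=F] Δ:[(p2 → p1)=F] refutes=False
  v=010: Γ:[p0=F] Δ:[(p2 → p1)=T] refutes=False
  v=011: Γ:[p0=F] Δ:[(p2 → p1)=T] refutes=False
  v=100: Γ:[p0=T] Δ:[(p2 → p1)=T] refutes=False
  v=101: Γ:[p0=T] Δ:[(p2 → p1)=F] refutes=True  ← countermodel

Result: NO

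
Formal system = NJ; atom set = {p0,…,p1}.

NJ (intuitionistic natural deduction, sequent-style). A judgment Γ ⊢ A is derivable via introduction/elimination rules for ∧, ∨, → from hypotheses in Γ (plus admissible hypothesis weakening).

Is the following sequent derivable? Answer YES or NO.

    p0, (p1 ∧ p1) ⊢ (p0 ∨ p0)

Proof tree:
[∨I₁] p0, (p1 ∧ p1) ⊢ (p0 ∨ p0)
  [Wk] p0, (p1 ∧ p1) ⊢ p0
    [Ax] p0 ⊢ p0

Result: YES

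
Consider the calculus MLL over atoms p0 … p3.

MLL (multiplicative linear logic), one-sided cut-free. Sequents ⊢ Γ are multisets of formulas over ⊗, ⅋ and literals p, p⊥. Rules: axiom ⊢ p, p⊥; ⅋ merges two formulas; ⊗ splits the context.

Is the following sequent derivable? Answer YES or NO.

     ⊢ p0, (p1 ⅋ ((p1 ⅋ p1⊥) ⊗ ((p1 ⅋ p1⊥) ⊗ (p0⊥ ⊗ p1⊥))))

Proof tree:
[⅋]  ⊢ p0, (p1 ⅋ ((p1 ⅋ p1⊥) ⊗ ((p1 ⅋ p1⊥) ⊗ (p0⊥ ⊗ p1⊥))))
  [⊗]  ⊢ p0, p1, ((p1 ⅋ p1⊥) ⊗ ((p1 ⅋ p1⊥) ⊗ (p0⊥ ⊗ p1⊥)))
    [⅋]  ⊢ (p1 ⅋ p1⊥)
      [Ax]  ⊢ p1, p1⊥
    [⊗]  ⊢ p0, p1, ((p1 ⅋ p1⊥) ⊗ (p0⊥ ⊗ p1⊥))
      [⅋]  ⊢ (p1 ⅋ p1⊥)
        [Ax]  ⊢ p1, p1⊥
      [⊗]  ⊢ p0, p1, (p0⊥ ⊗ p1⊥)
        [Ax]  ⊢ p0, p0⊥
        [Ax]  ⊢ p1, p1⊥

Result: YES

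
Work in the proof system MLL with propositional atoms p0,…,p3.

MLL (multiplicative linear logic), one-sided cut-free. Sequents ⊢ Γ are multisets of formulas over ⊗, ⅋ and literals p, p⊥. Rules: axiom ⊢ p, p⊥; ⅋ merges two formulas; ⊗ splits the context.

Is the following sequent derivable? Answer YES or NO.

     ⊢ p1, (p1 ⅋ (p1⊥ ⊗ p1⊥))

Derivation trace:
[⅋]  ⊢ p1, (p1 ⅋ (p1⊥ ⊗ p1⊥))
  [⊗]  ⊢ p1, p1, (p1⊥ ⊗ p1⊥)
    [Ax]  ⊢ p1, p1⊥
    [Ax]  ⊢ p1, p1⊥

Result: YES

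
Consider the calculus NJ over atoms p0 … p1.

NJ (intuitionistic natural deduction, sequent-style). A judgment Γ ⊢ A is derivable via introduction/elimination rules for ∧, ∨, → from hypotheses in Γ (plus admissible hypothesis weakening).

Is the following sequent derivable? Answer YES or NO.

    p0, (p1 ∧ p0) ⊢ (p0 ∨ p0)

Derivation (root first):
[Wk] p0, (p1 ∧ p0) ⊢ (p0 ∨ p0)
  [∨I₁] p0 ⊢ (p0 ∨ p0)
    [Ax] p0 ⊢ p0

Result: YES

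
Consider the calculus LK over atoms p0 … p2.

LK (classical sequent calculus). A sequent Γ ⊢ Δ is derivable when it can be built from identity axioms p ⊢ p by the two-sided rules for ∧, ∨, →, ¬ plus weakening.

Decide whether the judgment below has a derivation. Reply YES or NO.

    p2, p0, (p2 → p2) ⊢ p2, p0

Proof tree:
[→L] p2, p0, (p2 → p2) ⊢ p2, p0
  [WR] p0, p2 ⊢ p0, p2
    [WL] p0, p2 ⊢ p0
      [Ax] p0 ⊢ p0
  [WR] p0, p2 ⊢ p0, p2
    [WL] p0, p2 ⊢ p0
      [Ax] p0 ⊢ p0

Result: YES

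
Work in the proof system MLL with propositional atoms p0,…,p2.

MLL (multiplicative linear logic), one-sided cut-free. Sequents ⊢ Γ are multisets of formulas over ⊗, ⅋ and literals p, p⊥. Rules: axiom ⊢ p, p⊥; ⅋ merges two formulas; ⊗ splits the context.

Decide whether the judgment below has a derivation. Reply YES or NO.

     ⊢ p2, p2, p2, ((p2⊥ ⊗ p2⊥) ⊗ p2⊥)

Derivation (root first):
[⊗]  ⊢ p2, p2, p2, ((p2⊥ ⊗ p2⊥) ⊗ p2⊥)
  [⊗]  ⊢ p2, p2, (p2⊥ ⊗ p2⊥)
    [Ax]  ⊢ p2, p2⊥
    [Ax]  ⊢ p2, p2⊥
  [Ax]  ⊢ p2, p2⊥

Result: YES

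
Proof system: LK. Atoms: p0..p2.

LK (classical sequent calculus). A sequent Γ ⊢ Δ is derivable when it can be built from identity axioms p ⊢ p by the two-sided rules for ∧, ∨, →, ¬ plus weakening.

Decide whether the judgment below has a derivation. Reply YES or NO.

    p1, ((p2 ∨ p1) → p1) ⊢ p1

Derivation (root first):
[→L] p1, ((p2 ∨ p1) → p1) ⊢ p1
  [∨R] p1 ⊢ (p2 ∨ p1)
    [WR] p1 ⊢ p1, p2
      [Ax] p1 ⊢ p1
  [Ax] p1 ⊢ p1

Result: YES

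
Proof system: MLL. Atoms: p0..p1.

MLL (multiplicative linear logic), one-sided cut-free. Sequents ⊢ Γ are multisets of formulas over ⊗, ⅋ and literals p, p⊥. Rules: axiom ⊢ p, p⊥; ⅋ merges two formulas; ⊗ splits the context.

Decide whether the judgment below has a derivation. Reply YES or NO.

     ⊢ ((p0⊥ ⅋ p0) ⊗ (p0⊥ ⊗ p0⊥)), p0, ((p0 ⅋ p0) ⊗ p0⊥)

Derivation (root first):
[⊗]  ⊢ ((p0⊥ ⅋ p0) ⊗ (p0⊥ ⊗ p0⊥)), p0, ((p0 ⅋ p0) ⊗ p0⊥)
  [⅋]  ⊢ ((p0⊥ ⅋ p0) ⊗ (p0⊥ ⊗ p0⊥)), (p0 ⅋ p0)
    [⊗]  ⊢ p0, p0, ((p0⊥ ⅋ p0) ⊗ (p0⊥ ⊗ p0⊥))
      [⅋]  ⊢ (p0⊥ ⅋ p0)
        [Ax]  ⊢ p0, p0⊥
      [⊗]  ⊢ p0, p0, (p0⊥ ⊗ p0⊥)
        [Ax]  ⊢ p0, p0⊥
        [Ax]  ⊢ p0, p0⊥
  [Ax]  ⊢ p0, p0⊥

Result: YES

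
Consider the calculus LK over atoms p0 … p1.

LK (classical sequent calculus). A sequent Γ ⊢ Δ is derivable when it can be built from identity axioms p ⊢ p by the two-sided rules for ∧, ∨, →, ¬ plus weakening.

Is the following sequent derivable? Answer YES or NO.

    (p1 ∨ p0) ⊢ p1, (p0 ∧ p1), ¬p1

Derivation (root first):
[¬R] (p1 ∨ p0) ⊢ p1, (p0 ∧ p1), ¬p1
  [∧R] p1, (p1 ∨ p0) ⊢ p1, (p0 ∧ p1)
    [∨L] (p1 ∨ p0) ⊢ p1, p0
      [Ax] p1 ⊢ p1
      [Ax] p0 ⊢ p0
    [Ax] p1 ⊢ p1

Result: YES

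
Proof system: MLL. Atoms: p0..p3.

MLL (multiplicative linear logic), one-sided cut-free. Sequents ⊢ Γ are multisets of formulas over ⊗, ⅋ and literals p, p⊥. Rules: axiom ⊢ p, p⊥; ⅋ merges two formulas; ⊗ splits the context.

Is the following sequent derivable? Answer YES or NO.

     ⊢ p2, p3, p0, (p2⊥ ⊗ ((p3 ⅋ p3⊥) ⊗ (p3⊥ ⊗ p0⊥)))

Derivation trace:
[⊗]  ⊢ p2, p3, p0, (p2⊥ ⊗ ((p3 ⅋ p3⊥) ⊗ (p3⊥ ⊗ p0⊥)))
  [Ax]  ⊢ p2, p2⊥
  [⊗]  ⊢ p3, p0, ((p3 ⅋ p3⊥) ⊗ (p3⊥ ⊗ p0⊥))
    [⅋]  ⊢ (p3 ⅋ p3⊥)
      [Ax]  ⊢ p3, p3⊥
    [⊗]  ⊢ p3, p0, (p3⊥ ⊗ p0⊥)
      [Ax]  ⊢ p3, p3⊥
      [Ax]  ⊢ p0, p0⊥

Result: YES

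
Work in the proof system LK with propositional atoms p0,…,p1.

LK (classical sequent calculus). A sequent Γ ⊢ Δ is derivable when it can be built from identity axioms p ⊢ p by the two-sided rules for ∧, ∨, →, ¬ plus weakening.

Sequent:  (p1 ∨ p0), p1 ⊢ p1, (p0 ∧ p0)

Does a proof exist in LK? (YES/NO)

Derivation (root first):
[WL] (p1 ∨ p0), p1 ⊢ p1, (p0 ∧ p0)
  [∨L] (p1 ∨ p0) ⊢ p1, (p0 ∧ p0)
    [Ax] p1 ⊢ p1
    [∧R] p0 ⊢ (p0 ∧ p0)
      [Ax] p0 ⊢ p0
      [Ax] p0 ⊢ p0

Result: YES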